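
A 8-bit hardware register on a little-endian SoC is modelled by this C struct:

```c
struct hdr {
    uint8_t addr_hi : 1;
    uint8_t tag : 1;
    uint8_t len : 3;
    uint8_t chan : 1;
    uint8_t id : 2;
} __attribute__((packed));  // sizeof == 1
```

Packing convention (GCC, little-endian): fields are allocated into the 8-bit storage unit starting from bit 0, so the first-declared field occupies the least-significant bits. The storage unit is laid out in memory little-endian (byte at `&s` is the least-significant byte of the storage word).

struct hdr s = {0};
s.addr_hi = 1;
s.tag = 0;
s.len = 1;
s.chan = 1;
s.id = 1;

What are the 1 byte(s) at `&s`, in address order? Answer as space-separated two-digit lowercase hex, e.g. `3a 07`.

addr_hi (1b) val=1 bits=0x1 at bit 0: 0x01
tag (1b) val=0 bits=0x0 at bit 1: 0x01
len (3b) val=1 bits=0x1 at bit 2: 0x05
chan (1b) val=1 bits=0x1 at bit 5: 0x25
id (2b) val=1 bits=0x1 at bit 6: 0x65
word = 0x65 → little-endian bytes:
  [0]=0x65

65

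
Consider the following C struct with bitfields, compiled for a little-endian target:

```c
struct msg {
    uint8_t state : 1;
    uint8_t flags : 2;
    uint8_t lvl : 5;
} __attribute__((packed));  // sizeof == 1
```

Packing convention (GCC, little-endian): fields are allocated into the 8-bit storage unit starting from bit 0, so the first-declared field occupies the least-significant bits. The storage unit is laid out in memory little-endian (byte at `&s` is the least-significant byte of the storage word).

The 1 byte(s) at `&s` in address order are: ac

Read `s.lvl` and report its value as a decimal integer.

21

[0]=0xac (little-endian) → word 0xac
state:1 @ bit 0 → (0xac>>0)&0x1 = 0x0
flags:2 @ bit 1 → (0xac>>1)&0x3 = 0x2
lvl:5 @ bit 3 → (0xac>>3)&0x1f = 0x15  ←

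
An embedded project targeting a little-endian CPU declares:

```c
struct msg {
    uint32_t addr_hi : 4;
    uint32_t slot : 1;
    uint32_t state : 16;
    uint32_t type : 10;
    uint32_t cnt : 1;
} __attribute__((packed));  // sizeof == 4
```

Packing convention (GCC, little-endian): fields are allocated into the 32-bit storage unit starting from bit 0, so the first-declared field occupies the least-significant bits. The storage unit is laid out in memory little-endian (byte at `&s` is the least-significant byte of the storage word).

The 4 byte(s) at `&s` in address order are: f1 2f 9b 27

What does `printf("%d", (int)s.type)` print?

316

[0]=0xf1 [1]=0x2f [2]=0x9b [3]=0x27 (little-endian) → word 0x279b2ff1
addr_hi [0+:4] = (word>>0) & 0xf = 1
slot [4+:1] = (word>>4) & 0x1 = 1
state [5+:16] = (word>>5) & 0xffff = 55679
type [21+:10] = (word>>21) & 0x3ff = 316  ←
cnt [31+:1] = (word>>31) & 0x1 = 0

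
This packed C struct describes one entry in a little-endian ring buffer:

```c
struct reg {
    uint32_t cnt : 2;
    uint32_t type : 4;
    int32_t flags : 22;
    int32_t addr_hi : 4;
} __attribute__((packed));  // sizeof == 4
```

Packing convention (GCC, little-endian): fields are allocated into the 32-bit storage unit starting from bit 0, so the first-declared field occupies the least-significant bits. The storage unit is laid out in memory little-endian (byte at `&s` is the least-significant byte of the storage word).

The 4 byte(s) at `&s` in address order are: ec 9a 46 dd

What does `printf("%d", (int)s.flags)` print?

[0]=0xec [1]=0x9a [2]=0x46 [3]=0xdd (little-endian) → word 0xdd469aec
cnt [0+:2] = (word>>0) & 0x3 = 0
type [2+:4] = (word>>2) & 0xf = 11
flags [6+:22] = (word>>6) & 0x3fffff = 3480171  ←
addr_hi [28+:4] = (word>>28) & 0xf = 13
flags signed 22b, MSB=1: 3480171 - 4194304 = -714133

-714133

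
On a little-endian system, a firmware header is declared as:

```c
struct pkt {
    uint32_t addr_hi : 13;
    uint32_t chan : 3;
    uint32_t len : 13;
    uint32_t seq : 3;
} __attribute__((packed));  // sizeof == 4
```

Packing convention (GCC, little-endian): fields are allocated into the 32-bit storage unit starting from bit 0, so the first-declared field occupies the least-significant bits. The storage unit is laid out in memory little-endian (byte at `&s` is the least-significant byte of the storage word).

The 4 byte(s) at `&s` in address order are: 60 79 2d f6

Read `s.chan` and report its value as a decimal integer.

[0]=0x60 [1]=0x79 [2]=0x2d [3]=0xf6 (little-endian) → word 0xf62d7960
addr_hi [0+:13] = (word>>0) & 0x1fff = 6496
chan [13+:3] = (word>>13) & 0x7 = 3  ←
len [16+:13] = (word>>16) & 0x1fff = 5677
seq [29+:3] = (word>>29) & 0x7 = 7

3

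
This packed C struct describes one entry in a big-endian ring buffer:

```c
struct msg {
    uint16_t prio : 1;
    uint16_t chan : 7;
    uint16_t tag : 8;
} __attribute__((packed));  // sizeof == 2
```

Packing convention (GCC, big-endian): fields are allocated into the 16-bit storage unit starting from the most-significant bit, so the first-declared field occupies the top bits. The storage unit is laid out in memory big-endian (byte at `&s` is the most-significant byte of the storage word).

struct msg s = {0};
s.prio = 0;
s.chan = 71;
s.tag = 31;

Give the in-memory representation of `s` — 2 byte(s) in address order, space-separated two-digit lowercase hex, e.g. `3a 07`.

prio:1 = 0 → 0x0 << 15 → word 0x0000
chan:7 = 71 → 0x47 << 8 → word 0x4700
tag:8 = 31 → 0x1f << 0 → word 0x471f
word = 0x471f → big-endian bytes:
  [0]=0x47  [1]=0x1f

47 1f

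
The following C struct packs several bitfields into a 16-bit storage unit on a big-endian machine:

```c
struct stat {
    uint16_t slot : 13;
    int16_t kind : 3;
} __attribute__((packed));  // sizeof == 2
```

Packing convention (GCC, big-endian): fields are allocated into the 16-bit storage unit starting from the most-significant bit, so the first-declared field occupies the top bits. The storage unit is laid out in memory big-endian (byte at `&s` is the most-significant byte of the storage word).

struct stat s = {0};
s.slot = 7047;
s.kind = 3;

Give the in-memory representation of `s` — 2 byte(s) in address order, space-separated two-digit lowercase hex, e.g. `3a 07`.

dc 3b

[3+:13] slot=7047 & 0x1fff = 0x1b87; word=0xdc38
[0+:3] kind=3 & 0x7 = 0x3; word=0xdc3b
word = 0xdc3b → big-endian bytes:
  [0]=0xdc  [1]=0x3b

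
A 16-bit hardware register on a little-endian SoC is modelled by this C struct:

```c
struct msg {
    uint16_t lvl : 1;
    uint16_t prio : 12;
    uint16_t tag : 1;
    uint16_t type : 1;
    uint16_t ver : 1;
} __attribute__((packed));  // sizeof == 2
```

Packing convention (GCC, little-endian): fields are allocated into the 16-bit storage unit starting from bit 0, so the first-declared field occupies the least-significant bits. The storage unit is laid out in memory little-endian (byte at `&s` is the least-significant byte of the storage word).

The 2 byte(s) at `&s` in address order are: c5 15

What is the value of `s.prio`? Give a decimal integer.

2786

[0]=0xc5 [1]=0x15 (little-endian) → word 0x15c5
lvl:1 @ bit 0 → (0x15c5>>0)&0x1 = 0x1
prio:12 @ bit 1 → (0x15c5>>1)&0xfff = 0xae2  ←
tag:1 @ bit 13 → (0x15c5>>13)&0x1 = 0x0
type:1 @ bit 14 → (0x15c5>>14)&0x1 = 0x0
ver:1 @ bit 15 → (0x15c5>>15)&0x1 = 0x0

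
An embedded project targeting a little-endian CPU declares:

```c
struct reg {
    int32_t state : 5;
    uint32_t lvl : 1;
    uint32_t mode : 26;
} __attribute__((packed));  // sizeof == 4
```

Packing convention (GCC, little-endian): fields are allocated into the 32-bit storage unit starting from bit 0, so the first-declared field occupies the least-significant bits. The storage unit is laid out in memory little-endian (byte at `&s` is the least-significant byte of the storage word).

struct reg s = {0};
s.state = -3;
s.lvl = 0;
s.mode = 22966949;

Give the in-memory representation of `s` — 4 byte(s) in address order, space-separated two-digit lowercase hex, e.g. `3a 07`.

state:5 = -3 → 0x1d << 0 → word 0x0000001d
lvl:1 = 0 → 0x0 << 5 → word 0x0000001d
mode:26 = 22966949 → 0x15e72a5 << 6 → word 0x579ca95d
word = 0x579ca95d → little-endian bytes:
  [0]=0x5d  [1]=0xa9  [2]=0x9c  [3]=0x57

5d a9 9c 57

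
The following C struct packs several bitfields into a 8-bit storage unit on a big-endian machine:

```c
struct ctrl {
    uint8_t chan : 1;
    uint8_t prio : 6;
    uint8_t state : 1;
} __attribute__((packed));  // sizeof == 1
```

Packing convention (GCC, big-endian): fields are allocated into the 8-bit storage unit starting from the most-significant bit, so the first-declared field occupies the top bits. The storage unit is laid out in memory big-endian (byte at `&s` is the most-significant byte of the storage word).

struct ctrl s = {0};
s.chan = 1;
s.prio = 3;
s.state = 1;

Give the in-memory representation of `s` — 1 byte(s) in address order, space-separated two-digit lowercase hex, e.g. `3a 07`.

87

chan (1b) val=1 bits=0x1 at bit 7: 0x80
prio (6b) val=3 bits=0x3 at bit 1: 0x86
state (1b) val=1 bits=0x1 at bit 0: 0x87
word = 0x87 → big-endian bytes:
  [0]=0x87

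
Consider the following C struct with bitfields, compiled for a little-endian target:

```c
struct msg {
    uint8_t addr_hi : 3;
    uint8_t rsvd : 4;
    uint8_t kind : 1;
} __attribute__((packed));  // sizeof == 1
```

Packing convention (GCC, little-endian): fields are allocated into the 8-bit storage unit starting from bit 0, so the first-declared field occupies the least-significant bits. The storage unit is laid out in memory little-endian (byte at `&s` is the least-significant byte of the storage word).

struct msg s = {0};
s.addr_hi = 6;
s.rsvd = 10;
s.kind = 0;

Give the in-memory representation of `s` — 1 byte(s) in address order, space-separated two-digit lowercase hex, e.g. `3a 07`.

addr_hi:3 = 6 → 0x6 << 0 → word 0x06
rsvd:4 = 10 → 0xa << 3 → word 0x56
kind:1 = 0 → 0x0 << 7 → word 0x56
word = 0x56 → little-endian bytes:
  [0]=0x56

56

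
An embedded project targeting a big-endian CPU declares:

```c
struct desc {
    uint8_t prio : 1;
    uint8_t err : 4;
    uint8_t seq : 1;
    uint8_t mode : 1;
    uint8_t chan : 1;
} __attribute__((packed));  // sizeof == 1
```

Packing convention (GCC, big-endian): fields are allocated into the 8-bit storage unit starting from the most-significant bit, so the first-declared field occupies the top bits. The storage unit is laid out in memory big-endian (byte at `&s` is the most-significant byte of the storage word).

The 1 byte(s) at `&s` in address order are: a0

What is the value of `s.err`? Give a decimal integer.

[0]=0xa0 (big-endian) → word 0xa0
prio:1 @ bit 7 → (0xa0>>7)&0x1 = 0x1
err:4 @ bit 3 → (0xa0>>3)&0xf = 0x4  ←
seq:1 @ bit 2 → (0xa0>>2)&0x1 = 0x0
mode:1 @ bit 1 → (0xa0>>1)&0x1 = 0x0
chan:1 @ bit 0 → (0xa0>>0)&0x1 = 0x0

4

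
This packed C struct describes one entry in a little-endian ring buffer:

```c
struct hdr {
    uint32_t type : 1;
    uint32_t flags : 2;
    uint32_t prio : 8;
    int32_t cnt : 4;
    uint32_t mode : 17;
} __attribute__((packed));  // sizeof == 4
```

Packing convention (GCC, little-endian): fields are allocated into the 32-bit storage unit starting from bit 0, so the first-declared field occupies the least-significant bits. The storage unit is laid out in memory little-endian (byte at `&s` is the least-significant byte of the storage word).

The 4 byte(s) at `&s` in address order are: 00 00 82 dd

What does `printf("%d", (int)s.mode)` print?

113412

[0]=0x00 [1]=0x00 [2]=0x82 [3]=0xdd (little-endian) → word 0xdd820000
type:1 @ bit 0 → (0xdd820000>>0)&0x1 = 0x0
flags:2 @ bit 1 → (0xdd820000>>1)&0x3 = 0x0
prio:8 @ bit 3 → (0xdd820000>>3)&0xff = 0x0
cnt:4 @ bit 11 → (0xdd820000>>11)&0xf = 0x0
mode:17 @ bit 15 → (0xdd820000>>15)&0x1ffff = 0x1bb04  ←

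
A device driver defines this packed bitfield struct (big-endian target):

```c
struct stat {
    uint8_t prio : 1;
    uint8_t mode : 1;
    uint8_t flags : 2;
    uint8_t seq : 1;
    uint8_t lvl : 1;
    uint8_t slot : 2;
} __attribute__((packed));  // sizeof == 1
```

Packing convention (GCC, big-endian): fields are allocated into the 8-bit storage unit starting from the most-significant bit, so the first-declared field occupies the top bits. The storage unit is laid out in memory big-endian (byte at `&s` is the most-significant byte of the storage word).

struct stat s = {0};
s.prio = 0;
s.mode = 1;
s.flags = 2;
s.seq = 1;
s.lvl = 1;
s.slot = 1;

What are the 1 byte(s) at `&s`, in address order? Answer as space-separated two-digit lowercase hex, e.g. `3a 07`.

prio (1b) val=0 bits=0x0 at bit 7: 0x00
mode (1b) val=1 bits=0x1 at bit 6: 0x40
flags (2b) val=2 bits=0x2 at bit 4: 0x60
seq (1b) val=1 bits=0x1 at bit 3: 0x68
lvl (1b) val=1 bits=0x1 at bit 2: 0x6c
slot (2b) val=1 bits=0x1 at bit 0: 0x6d
word = 0x6d → big-endian bytes:
  [0]=0x6d

6d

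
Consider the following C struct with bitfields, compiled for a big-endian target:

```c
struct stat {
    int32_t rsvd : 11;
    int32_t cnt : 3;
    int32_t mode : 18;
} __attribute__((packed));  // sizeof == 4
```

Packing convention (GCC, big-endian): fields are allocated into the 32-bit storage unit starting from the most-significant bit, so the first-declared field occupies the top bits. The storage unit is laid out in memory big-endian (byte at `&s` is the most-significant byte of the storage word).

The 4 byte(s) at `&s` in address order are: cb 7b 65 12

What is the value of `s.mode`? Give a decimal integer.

-39662

[0]=0xcb [1]=0x7b [2]=0x65 [3]=0x12 (big-endian) → word 0xcb7b6512
rsvd [21+:11] = (word>>21) & 0x7ff = 1627
cnt [18+:3] = (word>>18) & 0x7 = 6
mode [0+:18] = (word>>0) & 0x3ffff = 222482  ←
mode signed 18b, MSB=1: 222482 - 262144 = -39662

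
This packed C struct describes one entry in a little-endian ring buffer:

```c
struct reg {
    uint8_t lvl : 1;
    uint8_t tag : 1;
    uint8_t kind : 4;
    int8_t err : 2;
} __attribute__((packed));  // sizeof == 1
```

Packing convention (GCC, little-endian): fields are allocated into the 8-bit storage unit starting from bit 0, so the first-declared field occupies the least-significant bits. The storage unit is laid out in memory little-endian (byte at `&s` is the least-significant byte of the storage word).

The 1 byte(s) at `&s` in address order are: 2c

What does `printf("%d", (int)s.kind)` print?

11

[0]=0x2c (little-endian) → word 0x2c
lvl [0+:1] = (word>>0) & 0x1 = 0
tag [1+:1] = (word>>1) & 0x1 = 0
kind [2+:4] = (word>>2) & 0xf = 11  ←
err [6+:2] = (word>>6) & 0x3 = 0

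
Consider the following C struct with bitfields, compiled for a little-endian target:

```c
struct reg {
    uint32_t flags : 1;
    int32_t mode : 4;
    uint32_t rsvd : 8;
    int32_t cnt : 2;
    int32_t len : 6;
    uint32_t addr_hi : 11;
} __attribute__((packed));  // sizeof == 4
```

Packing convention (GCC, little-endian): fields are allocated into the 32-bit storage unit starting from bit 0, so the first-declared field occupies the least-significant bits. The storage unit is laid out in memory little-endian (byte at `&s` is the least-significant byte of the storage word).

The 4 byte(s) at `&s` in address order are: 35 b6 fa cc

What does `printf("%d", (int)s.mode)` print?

-6

[0]=0x35 [1]=0xb6 [2]=0xfa [3]=0xcc (little-endian) → word 0xccfab635
flags:1 @ bit 0 → (0xccfab635>>0)&0x1 = 0x1
mode:4 @ bit 1 → (0xccfab635>>1)&0xf = 0xa  ←
rsvd:8 @ bit 5 → (0xccfab635>>5)&0xff = 0xb1
cnt:2 @ bit 13 → (0xccfab635>>13)&0x3 = 0x1
len:6 @ bit 15 → (0xccfab635>>15)&0x3f = 0x35
addr_hi:11 @ bit 21 → (0xccfab635>>21)&0x7ff = 0x667
mode signed 4b, MSB=1: 10 - 16 = -6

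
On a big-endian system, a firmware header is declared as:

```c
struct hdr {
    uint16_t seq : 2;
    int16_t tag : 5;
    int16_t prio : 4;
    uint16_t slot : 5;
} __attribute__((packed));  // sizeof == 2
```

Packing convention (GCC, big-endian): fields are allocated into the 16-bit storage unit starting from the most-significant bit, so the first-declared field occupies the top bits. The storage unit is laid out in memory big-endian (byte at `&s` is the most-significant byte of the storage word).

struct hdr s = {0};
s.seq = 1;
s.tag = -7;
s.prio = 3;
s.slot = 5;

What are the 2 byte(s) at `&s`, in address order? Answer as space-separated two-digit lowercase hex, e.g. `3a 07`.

[14+:2] seq=1 & 0x3 = 0x1; word=0x4000
[9+:5] tag=-7 & 0x1f = 0x19; word=0x7200
[5+:4] prio=3 & 0xf = 0x3; word=0x7260
[0+:5] slot=5 & 0x1f = 0x5; word=0x7265
word = 0x7265 → big-endian bytes:
  [0]=0x72  [1]=0x65

72 65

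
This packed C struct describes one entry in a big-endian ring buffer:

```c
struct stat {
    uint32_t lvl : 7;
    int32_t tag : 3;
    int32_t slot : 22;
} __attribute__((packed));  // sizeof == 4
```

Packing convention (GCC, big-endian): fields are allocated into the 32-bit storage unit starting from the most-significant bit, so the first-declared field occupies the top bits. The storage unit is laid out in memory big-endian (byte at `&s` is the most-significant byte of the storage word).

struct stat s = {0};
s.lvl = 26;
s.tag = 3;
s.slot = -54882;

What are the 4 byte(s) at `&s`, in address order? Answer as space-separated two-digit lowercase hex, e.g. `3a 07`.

34 ff 29 9e

lvl:7 = 26 → 0x1a << 25 → word 0x34000000
tag:3 = 3 → 0x3 << 22 → word 0x34c00000
slot:22 = -54882 → 0x3f299e << 0 → word 0x34ff299e
word = 0x34ff299e → big-endian bytes:
  [0]=0x34  [1]=0xff  [2]=0x29  [3]=0x9e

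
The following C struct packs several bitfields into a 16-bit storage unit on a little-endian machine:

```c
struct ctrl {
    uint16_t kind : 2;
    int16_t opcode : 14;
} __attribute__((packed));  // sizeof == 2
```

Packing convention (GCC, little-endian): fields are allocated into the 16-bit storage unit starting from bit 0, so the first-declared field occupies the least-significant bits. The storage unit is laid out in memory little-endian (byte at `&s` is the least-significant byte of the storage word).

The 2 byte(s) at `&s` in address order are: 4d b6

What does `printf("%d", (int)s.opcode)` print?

-4717

[0]=0x4d [1]=0xb6 (little-endian) → word 0xb64d
kind:2 @ bit 0 → (0xb64d>>0)&0x3 = 0x1
opcode:14 @ bit 2 → (0xb64d>>2)&0x3fff = 0x2d93  ←
opcode signed 14b, MSB=1: 11667 - 16384 = -4717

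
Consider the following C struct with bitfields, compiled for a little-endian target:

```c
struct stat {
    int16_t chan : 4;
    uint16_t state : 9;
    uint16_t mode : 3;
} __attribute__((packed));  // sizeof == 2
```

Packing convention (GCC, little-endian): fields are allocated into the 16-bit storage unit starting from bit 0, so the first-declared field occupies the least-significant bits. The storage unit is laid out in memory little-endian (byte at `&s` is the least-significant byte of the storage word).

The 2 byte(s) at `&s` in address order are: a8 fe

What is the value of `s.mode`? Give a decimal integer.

7

[0]=0xa8 [1]=0xfe (little-endian) → word 0xfea8
chan:4 @ bit 0 → (0xfea8>>0)&0xf = 0x8
state:9 @ bit 4 → (0xfea8>>4)&0x1ff = 0x1ea
mode:3 @ bit 13 → (0xfea8>>13)&0x7 = 0x7  ←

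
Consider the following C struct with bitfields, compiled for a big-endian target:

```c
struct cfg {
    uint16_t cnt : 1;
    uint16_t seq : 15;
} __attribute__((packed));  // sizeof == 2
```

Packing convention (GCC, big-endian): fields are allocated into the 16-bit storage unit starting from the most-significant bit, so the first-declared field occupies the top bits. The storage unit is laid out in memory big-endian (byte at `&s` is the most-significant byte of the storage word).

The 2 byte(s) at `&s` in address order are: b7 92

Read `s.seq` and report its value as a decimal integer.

[0]=0xb7 [1]=0x92 (big-endian) → word 0xb792
cnt [15+:1] = (word>>15) & 0x1 = 1
seq [0+:15] = (word>>0) & 0x7fff = 14226  ←

14226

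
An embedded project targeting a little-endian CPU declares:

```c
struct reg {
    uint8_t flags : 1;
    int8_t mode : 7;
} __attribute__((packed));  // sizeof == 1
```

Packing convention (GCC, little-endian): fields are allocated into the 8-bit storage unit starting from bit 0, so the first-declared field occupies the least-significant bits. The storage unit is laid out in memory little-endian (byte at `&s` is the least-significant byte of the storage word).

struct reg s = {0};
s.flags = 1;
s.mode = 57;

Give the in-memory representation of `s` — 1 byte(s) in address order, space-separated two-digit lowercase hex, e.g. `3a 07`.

[0+:1] flags=1 & 0x1 = 0x1; word=0x01
[1+:7] mode=57 & 0x7f = 0x39; word=0x73
word = 0x73 → little-endian bytes:
  [0]=0x73

73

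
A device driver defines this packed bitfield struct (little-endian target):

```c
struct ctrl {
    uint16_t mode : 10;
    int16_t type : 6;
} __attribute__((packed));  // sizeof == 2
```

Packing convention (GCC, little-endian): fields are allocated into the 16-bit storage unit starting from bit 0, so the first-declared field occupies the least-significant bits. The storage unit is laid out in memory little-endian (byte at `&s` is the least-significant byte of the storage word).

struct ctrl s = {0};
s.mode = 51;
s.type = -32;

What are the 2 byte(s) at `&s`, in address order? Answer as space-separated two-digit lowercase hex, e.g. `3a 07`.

mode:10 = 51 → 0x33 << 0 → word 0x0033
type:6 = -32 → 0x20 << 10 → word 0x8033
word = 0x8033 → little-endian bytes:
  [0]=0x33  [1]=0x80

33 80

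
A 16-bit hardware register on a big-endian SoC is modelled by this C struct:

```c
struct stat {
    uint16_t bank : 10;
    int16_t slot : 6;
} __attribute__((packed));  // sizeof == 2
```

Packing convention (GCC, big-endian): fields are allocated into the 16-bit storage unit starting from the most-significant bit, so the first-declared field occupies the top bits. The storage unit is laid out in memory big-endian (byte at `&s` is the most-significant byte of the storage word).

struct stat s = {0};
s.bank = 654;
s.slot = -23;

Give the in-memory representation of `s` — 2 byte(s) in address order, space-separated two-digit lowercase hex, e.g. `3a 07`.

a3 a9

bank (10b) val=654 bits=0x28e at bit 6: 0xa380
slot (6b) val=-23 bits=0x29 at bit 0: 0xa3a9
word = 0xa3a9 → big-endian bytes:
  [0]=0xa3  [1]=0xa9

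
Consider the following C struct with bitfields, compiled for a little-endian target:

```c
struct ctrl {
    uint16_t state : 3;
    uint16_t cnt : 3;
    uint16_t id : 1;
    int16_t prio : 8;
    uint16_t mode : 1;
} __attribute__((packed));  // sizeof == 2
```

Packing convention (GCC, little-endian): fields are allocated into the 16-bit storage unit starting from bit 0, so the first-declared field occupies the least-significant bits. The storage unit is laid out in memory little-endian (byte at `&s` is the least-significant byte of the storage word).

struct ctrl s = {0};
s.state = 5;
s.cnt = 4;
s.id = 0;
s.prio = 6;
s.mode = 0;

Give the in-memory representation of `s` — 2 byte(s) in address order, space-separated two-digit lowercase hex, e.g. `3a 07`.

state:3 = 5 → 0x5 << 0 → word 0x0005
cnt:3 = 4 → 0x4 << 3 → word 0x0025
id:1 = 0 → 0x0 << 6 → word 0x0025
prio:8 = 6 → 0x6 << 7 → word 0x0325
mode:1 = 0 → 0x0 << 15 → word 0x0325
word = 0x0325 → little-endian bytes:
  [0]=0x25  [1]=0x03

25 03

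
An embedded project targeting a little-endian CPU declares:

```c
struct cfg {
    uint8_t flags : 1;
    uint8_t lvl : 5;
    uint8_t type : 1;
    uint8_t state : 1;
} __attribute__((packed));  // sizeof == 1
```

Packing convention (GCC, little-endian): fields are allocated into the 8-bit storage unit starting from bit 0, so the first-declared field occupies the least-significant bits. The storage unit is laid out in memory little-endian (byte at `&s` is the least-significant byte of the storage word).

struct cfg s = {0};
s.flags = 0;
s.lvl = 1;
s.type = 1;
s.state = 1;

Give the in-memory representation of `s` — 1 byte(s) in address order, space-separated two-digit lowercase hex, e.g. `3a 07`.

flags (1b) val=0 bits=0x0 at bit 0: 0x00
lvl (5b) val=1 bits=0x1 at bit 1: 0x02
type (1b) val=1 bits=0x1 at bit 6: 0x42
state (1b) val=1 bits=0x1 at bit 7: 0xc2
word = 0xc2 → little-endian bytes:
  [0]=0xc2

c2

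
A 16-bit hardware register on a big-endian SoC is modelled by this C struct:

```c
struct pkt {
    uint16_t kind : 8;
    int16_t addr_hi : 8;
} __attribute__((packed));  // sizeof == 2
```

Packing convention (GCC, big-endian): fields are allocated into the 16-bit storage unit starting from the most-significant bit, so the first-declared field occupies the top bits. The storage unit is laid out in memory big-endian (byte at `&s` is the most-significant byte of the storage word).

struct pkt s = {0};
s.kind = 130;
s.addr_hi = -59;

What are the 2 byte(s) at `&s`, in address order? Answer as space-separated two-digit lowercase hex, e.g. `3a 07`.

82 c5

[8+:8] kind=130 & 0xff = 0x82; word=0x8200
[0+:8] addr_hi=-59 & 0xff = 0xc5; word=0x82c5
word = 0x82c5 → big-endian bytes:
  [0]=0x82  [1]=0xc5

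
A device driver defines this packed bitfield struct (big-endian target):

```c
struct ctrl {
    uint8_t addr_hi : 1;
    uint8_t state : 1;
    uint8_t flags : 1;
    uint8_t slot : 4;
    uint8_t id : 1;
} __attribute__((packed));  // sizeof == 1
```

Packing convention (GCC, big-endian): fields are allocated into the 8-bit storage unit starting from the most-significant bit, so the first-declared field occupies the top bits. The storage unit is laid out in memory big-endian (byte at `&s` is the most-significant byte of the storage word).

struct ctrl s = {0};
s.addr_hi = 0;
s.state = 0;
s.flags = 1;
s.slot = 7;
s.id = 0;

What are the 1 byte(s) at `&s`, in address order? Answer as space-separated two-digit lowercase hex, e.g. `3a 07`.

addr_hi:1 = 0 → 0x0 << 7 → word 0x00
state:1 = 0 → 0x0 << 6 → word 0x00
flags:1 = 1 → 0x1 << 5 → word 0x20
slot:4 = 7 → 0x7 << 1 → word 0x2e
id:1 = 0 → 0x0 << 0 → word 0x2e
word = 0x2e → big-endian bytes:
  [0]=0x2e

2e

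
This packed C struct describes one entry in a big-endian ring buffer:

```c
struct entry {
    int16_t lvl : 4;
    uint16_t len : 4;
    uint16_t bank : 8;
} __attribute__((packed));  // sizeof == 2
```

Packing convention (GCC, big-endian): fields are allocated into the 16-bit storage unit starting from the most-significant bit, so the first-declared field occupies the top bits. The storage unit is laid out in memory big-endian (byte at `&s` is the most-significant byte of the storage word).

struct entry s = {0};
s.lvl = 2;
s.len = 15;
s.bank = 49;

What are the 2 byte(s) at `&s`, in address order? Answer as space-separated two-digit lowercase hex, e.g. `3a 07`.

lvl (4b) val=2 bits=0x2 at bit 12: 0x2000
len (4b) val=15 bits=0xf at bit 8: 0x2f00
bank (8b) val=49 bits=0x31 at bit 0: 0x2f31
word = 0x2f31 → big-endian bytes:
  [0]=0x2f  [1]=0x31

2f 31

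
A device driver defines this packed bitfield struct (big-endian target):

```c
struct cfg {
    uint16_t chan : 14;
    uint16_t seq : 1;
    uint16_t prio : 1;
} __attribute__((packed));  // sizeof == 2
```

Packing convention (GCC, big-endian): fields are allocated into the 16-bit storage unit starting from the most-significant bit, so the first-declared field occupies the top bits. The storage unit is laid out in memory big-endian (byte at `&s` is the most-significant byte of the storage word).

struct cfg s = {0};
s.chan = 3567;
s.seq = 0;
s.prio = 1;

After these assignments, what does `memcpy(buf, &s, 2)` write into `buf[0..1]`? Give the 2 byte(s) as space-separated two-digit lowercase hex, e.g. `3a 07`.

37 bd

chan:14 = 3567 → 0xdef << 2 → word 0x37bc
seq:1 = 0 → 0x0 << 1 → word 0x37bc
prio:1 = 1 → 0x1 << 0 → word 0x37bd
word = 0x37bd → big-endian bytes:
  [0]=0x37  [1]=0xbd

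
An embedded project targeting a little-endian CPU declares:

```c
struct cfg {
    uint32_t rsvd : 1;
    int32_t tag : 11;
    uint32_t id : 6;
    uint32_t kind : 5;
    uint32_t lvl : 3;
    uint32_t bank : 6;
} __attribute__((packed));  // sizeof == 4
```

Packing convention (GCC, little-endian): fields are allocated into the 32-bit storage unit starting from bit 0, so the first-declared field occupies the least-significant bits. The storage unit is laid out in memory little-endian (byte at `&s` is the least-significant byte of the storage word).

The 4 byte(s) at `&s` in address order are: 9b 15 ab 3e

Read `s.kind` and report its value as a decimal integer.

10

[0]=0x9b [1]=0x15 [2]=0xab [3]=0x3e (little-endian) → word 0x3eab159b
rsvd [0+:1] = (word>>0) & 0x1 = 1
tag [1+:11] = (word>>1) & 0x7ff = 717
id [12+:6] = (word>>12) & 0x3f = 49
kind [18+:5] = (word>>18) & 0x1f = 10  ←
lvl [23+:3] = (word>>23) & 0x7 = 5
bank [26+:6] = (word>>26) & 0x3f = 15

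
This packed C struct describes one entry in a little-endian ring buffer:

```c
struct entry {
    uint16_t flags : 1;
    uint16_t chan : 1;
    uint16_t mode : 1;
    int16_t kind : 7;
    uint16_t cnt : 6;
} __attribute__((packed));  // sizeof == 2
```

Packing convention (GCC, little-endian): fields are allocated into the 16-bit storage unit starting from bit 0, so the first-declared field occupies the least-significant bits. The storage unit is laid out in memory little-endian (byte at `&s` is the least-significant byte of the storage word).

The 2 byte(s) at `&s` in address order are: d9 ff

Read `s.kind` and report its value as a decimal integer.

-5

[0]=0xd9 [1]=0xff (little-endian) → word 0xffd9
flags:1 @ bit 0 → (0xffd9>>0)&0x1 = 0x1
chan:1 @ bit 1 → (0xffd9>>1)&0x1 = 0x0
mode:1 @ bit 2 → (0xffd9>>2)&0x1 = 0x0
kind:7 @ bit 3 → (0xffd9>>3)&0x7f = 0x7b  ←
cnt:6 @ bit 10 → (0xffd9>>10)&0x3f = 0x3f
kind signed 7b, MSB=1: 123 - 128 = -5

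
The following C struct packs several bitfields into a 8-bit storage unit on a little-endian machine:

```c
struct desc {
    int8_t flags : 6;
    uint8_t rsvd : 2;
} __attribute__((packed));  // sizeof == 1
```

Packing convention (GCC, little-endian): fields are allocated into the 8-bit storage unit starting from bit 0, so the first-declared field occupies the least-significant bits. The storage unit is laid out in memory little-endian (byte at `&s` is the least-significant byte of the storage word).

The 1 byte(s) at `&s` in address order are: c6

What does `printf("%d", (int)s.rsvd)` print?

[0]=0xc6 (little-endian) → word 0xc6
flags [0+:6] = (word>>0) & 0x3f = 6
rsvd [6+:2] = (word>>6) & 0x3 = 3  ←

3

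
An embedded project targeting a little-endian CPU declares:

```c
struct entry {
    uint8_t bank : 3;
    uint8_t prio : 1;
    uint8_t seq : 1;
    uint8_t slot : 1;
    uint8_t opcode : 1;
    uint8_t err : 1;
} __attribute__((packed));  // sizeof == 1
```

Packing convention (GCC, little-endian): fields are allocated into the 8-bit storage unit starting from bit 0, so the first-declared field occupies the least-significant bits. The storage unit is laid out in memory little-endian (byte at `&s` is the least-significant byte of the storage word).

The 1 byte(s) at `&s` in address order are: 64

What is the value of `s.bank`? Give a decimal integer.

4

[0]=0x64 (little-endian) → word 0x64
bank [0+:3] = (word>>0) & 0x7 = 4  ←
prio [3+:1] = (word>>3) & 0x1 = 0
seq [4+:1] = (word>>4) & 0x1 = 0
slot [5+:1] = (word>>5) & 0x1 = 1
opcode [6+:1] = (word>>6) & 0x1 = 1
err [7+:1] = (word>>7) & 0x1 = 0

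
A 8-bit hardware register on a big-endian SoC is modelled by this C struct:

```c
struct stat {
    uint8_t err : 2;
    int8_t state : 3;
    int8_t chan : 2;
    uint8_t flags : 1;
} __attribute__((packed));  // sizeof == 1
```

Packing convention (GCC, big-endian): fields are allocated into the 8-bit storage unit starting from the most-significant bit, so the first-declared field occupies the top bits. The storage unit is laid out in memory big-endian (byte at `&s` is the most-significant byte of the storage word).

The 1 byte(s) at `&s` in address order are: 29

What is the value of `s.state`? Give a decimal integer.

[0]=0x29 (big-endian) → word 0x29
err [6+:2] = (word>>6) & 0x3 = 0
state [3+:3] = (word>>3) & 0x7 = 5  ←
chan [1+:2] = (word>>1) & 0x3 = 0
flags [0+:1] = (word>>0) & 0x1 = 1
state signed 3b, MSB=1: 5 - 8 = -3

-3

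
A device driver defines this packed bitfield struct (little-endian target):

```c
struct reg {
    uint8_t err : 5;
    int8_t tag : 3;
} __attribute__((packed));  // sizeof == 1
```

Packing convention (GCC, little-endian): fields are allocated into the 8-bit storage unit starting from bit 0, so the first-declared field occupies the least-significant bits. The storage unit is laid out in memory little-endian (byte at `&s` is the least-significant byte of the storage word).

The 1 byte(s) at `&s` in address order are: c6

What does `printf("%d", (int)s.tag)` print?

[0]=0xc6 (little-endian) → word 0xc6
err:5 @ bit 0 → (0xc6>>0)&0x1f = 0x6
tag:3 @ bit 5 → (0xc6>>5)&0x7 = 0x6  ←
tag signed 3b, MSB=1: 6 - 8 = -2

-2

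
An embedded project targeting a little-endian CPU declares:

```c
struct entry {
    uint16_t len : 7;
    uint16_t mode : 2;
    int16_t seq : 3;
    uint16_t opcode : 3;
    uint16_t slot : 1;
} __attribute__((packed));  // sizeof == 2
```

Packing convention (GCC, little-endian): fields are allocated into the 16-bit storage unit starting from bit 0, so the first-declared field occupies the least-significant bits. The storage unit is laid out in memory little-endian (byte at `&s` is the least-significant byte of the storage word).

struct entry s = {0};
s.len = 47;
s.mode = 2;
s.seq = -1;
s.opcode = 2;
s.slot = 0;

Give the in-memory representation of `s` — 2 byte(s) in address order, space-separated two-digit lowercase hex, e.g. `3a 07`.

[0+:7] len=47 & 0x7f = 0x2f; word=0x002f
[7+:2] mode=2 & 0x3 = 0x2; word=0x012f
[9+:3] seq=-1 & 0x7 = 0x7; word=0x0f2f
[12+:3] opcode=2 & 0x7 = 0x2; word=0x2f2f
[15+:1] slot=0 & 0x1 = 0x0; word=0x2f2f
word = 0x2f2f → little-endian bytes:
  [0]=0x2f  [1]=0x2f

2f 2f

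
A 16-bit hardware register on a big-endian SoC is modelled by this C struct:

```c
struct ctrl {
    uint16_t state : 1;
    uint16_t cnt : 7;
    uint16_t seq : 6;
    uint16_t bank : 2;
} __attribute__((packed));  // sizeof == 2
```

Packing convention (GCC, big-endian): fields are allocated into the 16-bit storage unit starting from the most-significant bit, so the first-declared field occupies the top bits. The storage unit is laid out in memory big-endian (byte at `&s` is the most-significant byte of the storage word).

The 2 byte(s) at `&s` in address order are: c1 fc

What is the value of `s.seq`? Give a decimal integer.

[0]=0xc1 [1]=0xfc (big-endian) → word 0xc1fc
state:1 @ bit 15 → (0xc1fc>>15)&0x1 = 0x1
cnt:7 @ bit 8 → (0xc1fc>>8)&0x7f = 0x41
seq:6 @ bit 2 → (0xc1fc>>2)&0x3f = 0x3f  ←
bank:2 @ bit 0 → (0xc1fc>>0)&0x3 = 0x0

63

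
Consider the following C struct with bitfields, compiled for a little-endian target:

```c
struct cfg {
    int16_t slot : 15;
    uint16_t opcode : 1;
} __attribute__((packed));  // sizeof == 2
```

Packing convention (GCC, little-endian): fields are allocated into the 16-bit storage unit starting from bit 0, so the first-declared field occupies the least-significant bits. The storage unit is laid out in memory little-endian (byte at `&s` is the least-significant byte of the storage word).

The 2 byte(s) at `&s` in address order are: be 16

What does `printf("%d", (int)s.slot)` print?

5822

[0]=0xbe [1]=0x16 (little-endian) → word 0x16be
slot [0+:15] = (word>>0) & 0x7fff = 5822  ←
opcode [15+:1] = (word>>15) & 0x1 = 0
slot signed 15b, MSB=0: value = 5822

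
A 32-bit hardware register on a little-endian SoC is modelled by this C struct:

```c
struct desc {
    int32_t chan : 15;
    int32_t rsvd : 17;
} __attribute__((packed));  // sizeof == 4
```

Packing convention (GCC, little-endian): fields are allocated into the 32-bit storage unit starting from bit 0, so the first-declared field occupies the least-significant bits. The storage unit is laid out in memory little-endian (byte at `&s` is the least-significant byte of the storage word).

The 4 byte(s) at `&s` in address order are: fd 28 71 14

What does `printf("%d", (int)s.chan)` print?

10493

[0]=0xfd [1]=0x28 [2]=0x71 [3]=0x14 (little-endian) → word 0x147128fd
chan:15 @ bit 0 → (0x147128fd>>0)&0x7fff = 0x28fd  ←
rsvd:17 @ bit 15 → (0x147128fd>>15)&0x1ffff = 0x28e2
chan signed 15b, MSB=0: value = 10493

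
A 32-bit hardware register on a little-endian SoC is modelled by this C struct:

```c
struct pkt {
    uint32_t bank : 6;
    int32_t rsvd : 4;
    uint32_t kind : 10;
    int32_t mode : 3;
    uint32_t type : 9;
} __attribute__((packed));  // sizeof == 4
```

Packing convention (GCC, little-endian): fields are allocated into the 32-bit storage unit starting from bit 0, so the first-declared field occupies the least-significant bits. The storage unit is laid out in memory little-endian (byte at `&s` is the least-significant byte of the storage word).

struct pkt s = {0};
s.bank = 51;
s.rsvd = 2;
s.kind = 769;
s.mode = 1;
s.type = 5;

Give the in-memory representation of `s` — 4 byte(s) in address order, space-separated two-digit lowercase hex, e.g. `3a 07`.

b3 04 9c 02

bank (6b) val=51 bits=0x33 at bit 0: 0x00000033
rsvd (4b) val=2 bits=0x2 at bit 6: 0x000000b3
kind (10b) val=769 bits=0x301 at bit 10: 0x000c04b3
mode (3b) val=1 bits=0x1 at bit 20: 0x001c04b3
type (9b) val=5 bits=0x5 at bit 23: 0x029c04b3
word = 0x029c04b3 → little-endian bytes:
  [0]=0xb3  [1]=0x04  [2]=0x9c  [3]=0x02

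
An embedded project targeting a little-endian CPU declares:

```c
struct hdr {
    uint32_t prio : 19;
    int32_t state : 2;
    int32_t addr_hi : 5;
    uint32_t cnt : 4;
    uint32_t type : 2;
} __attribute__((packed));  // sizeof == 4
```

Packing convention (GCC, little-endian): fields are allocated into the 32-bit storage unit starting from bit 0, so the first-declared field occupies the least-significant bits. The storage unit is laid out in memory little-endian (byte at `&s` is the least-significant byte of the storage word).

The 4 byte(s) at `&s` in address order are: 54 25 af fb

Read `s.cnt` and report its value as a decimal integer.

[0]=0x54 [1]=0x25 [2]=0xaf [3]=0xfb (little-endian) → word 0xfbaf2554
prio [0+:19] = (word>>0) & 0x7ffff = 468308
state [19+:2] = (word>>19) & 0x3 = 1
addr_hi [21+:5] = (word>>21) & 0x1f = 29
cnt [26+:4] = (word>>26) & 0xf = 14  ←
type [30+:2] = (word>>30) & 0x3 = 3

14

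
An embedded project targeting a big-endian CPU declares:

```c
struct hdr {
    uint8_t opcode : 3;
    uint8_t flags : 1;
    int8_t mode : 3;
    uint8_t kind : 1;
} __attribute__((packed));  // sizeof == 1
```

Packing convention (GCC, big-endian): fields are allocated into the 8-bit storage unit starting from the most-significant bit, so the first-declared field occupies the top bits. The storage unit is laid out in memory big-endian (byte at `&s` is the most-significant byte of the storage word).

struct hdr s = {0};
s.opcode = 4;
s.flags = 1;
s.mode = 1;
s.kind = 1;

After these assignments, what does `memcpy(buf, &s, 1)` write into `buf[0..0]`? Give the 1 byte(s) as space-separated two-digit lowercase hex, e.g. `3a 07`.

93

opcode:3 = 4 → 0x4 << 5 → word 0x80
flags:1 = 1 → 0x1 << 4 → word 0x90
mode:3 = 1 → 0x1 << 1 → word 0x92
kind:1 = 1 → 0x1 << 0 → word 0x93
word = 0x93 → big-endian bytes:
  [0]=0x93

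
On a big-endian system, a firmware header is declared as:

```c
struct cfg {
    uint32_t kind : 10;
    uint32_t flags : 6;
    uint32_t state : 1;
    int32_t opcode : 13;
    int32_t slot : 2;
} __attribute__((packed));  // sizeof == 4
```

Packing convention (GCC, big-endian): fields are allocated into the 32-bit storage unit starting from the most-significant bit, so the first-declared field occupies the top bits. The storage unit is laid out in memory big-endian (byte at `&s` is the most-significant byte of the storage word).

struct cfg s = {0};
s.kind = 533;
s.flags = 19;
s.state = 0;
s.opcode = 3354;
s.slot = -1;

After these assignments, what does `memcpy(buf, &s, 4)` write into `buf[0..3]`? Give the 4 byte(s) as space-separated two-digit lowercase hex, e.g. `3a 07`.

kind (10b) val=533 bits=0x215 at bit 22: 0x85400000
flags (6b) val=19 bits=0x13 at bit 16: 0x85530000
state (1b) val=0 bits=0x0 at bit 15: 0x85530000
opcode (13b) val=3354 bits=0xd1a at bit 2: 0x85533468
slot (2b) val=-1 bits=0x3 at bit 0: 0x8553346b
word = 0x8553346b → big-endian bytes:
  [0]=0x85  [1]=0x53  [2]=0x34  [3]=0x6b

85 53 34 6b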